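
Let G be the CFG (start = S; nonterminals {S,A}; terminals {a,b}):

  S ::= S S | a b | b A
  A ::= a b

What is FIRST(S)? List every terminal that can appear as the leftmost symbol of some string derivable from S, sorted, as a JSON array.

FIRST iteration:
[1]
  A via A→a b: +{a}
  S via S→a b: +{a}
  S via S→b A: +{b}
  FIRST[S]={a,b}  FIRST[A]={a}
[2] (no change)
  FIRST[S]={a,b}  FIRST[A]={a}

FIRST(S) = ["a", "b"]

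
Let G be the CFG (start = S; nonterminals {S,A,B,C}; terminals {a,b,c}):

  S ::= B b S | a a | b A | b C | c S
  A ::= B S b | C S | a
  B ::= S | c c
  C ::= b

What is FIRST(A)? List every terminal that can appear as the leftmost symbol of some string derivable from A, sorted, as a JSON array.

FIRST sets, iterate to fixpoint:
[1]
  A via A→a: +{a}
  B via B→c c: +{c}
  C via C→b: +{b}
  S via S→B b S: +{c}
  S via S→a a: +{a}
  S via S→b A: +{b}
  S: {a,b,c}  A: {a}  B: {c}  C: {b}
[2]
  A via A→B S b: +{c}
  A via A→C S: +{b}
  B via B→S: +{a,b}
  S: {a,b,c}  A: {a,b,c}  B: {a,b,c}  C: {b}
[3] done
  S: {a,b,c}  A: {a,b,c}  B: {a,b,c}  C: {b}

FIRST(A) = ["a", "b", "c"]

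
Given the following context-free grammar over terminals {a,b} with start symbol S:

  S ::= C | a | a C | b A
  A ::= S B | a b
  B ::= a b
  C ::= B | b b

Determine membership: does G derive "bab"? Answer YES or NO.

Convert to CNF:
  S -> T0 C | T0 T1 | T1 A | T1 T1 | a
  A -> S B | T0 T1
  B -> T0 T1
  C -> T0 T1 | T1 T1
  T0 -> a
  T1 -> b

CYK table (by increasing span):
  [0..0]={T1}  "b"  orig:{}
  [1..1]={S,T0}  "a"  orig:{S}
  [2..2]={T1}  "b"  orig:{}
  [0..1]=∅  "ba"
  [1..2]={A,B,C,S}  "ab"
  [0..2]={S}  "bab"

S ∈ T[0,2] ⇒ YES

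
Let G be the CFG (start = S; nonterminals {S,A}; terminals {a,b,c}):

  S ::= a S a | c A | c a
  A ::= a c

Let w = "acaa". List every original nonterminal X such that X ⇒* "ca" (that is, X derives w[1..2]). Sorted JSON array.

CNF form of G:
  S -> T0 X2 | T1 A | T1 T0
  A -> T0 T1
  T0 -> a
  T1 -> c
  X2 -> S T0

CYK fill, restricted to cells inside w[1..2]:
  T[1,1] 'c' = {T1}  orig:{}
  T[2,2] 'a' = {T0}  orig:{}
  T[1,2] 'ca' = {S}

Original NTs in T[1,2] deriving "ca": ["S"]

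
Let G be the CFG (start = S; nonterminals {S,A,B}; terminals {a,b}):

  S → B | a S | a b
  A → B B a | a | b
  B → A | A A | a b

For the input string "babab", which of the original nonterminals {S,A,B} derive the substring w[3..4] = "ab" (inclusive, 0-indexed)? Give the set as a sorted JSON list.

CNF form of G:
  S -> A A | B X4 | T0 S | T0 T1 | a | b
  A -> B X2 | a | b
  B -> A A | B X3 | T0 T1 | a | b
  T0 -> a
  T1 -> b
  X2 -> B T0
  X3 -> B T0
  X4 -> B T0

CYK fill, restricted to cells inside w[3..4]:
  [3..3]={A,B,S,T0}  "a"  orig:{A,B,S}
  [4..4]={A,B,S,T1}  "b"  orig:{A,B,S}
  [3..4]={B,S}  "ab"

Original NTs in T[3,4] deriving "ab": ["B", "S"]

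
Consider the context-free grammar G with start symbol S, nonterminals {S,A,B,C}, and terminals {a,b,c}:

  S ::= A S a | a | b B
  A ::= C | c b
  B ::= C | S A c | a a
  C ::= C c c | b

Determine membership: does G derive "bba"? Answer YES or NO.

Convert to CNF:
  S -> A X7 | T1 B | a
  A -> C X3 | T0 T1 | b
  B -> C X4 | S X5 | T2 T2 | b
  C -> C X6 | b
  T0 -> c
  T1 -> b
  T2 -> a
  X3 -> T0 T0
  X4 -> T0 T0
  X5 -> A T0
  X6 -> T0 T0
  X7 -> S T2

CYK fill:
  [0..0]={A,B,C,T1}  "b"  orig:{A,B,C}
  [1..1]={A,B,C,T1}  "b"  orig:{A,B,C}
  [2..2]={S,T2}  "a"  orig:{S}
  [0..1]={S}  "bb"
  [1..2]=∅  "ba"
  [0..2]={X7}  "bba"  orig:{}

S ∉ T[0,2] ⇒ NO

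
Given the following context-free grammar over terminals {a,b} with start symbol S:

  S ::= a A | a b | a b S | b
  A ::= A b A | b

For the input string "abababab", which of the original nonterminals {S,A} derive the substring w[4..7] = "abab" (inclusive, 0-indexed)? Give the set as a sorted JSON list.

Convert to CNF:
  S -> T1 A | T1 T0 | T1 X3 | b
  A -> A X2 | b
  T0 -> b
  T1 -> a
  X2 -> T0 A
  X3 -> T0 S

CYK fill — only the sub-triangle for w[4..7]:
  cell(4,4) a: {T1}  orig:{}
  cell(5,5) b: {A,S,T0}  orig:{A,S}
  cell(6,6) a: {T1}  orig:{}
  cell(7,7) b: {A,S,T0}  orig:{A,S}
  cell(4,5) ab: {S}
  cell(5,6) ba: ∅
  cell(6,7) ab: {S}
  cell(4,6) aba: ∅
  cell(5,7) bab: {X3}  orig:{}
  cell(4,7) abab: {S}

Original NTs in T[4,7] deriving "abab": ["S"]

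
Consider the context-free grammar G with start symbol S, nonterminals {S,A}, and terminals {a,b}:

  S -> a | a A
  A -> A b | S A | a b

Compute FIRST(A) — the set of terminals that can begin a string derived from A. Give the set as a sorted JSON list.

FIRST sets, iterate to fixpoint:
round 1:
  A via A→a b: +{a}
  S via S→a: +{a}
  FIRST[S]={a}  FIRST[A]={a}
round 2: (stable)
  FIRST[S]={a}  FIRST[A]={a}

FIRST(A) = ["a"]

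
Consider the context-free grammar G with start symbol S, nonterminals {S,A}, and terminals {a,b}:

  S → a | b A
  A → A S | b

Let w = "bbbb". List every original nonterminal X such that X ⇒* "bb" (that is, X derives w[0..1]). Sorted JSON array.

Convert to CNF:
  S -> T0 A | a
  A -> A S | b
  T0 -> b

Fill CYK table bottom-up (cells [i..j] with 0 ≤ i ≤ j ≤ 1 only):
  [0..0]={A,T0}  "b"  orig:{A}
  [1..1]={A,T0}  "b"  orig:{A}
  [0..1]={S}  "bb"

Original NTs in T[0,1] deriving "bb": ["S"]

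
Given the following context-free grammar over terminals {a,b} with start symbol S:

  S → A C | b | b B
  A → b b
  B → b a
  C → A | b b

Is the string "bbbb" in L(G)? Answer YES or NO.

Convert to CNF:
  S -> A C | T0 B | b
  A -> T0 T0
  B -> T0 T1
  C -> T0 T0
  T0 -> b
  T1 -> a

CYK table (by increasing span):
  cell(0,0) b: {S,T0}  orig:{S}
  cell(1,1) b: {S,T0}  orig:{S}
  cell(2,2) b: {S,T0}  orig:{S}
  cell(3,3) b: {S,T0}  orig:{S}
  cell(0,1) bb: {A,C}
  cell(1,2) bb: {A,C}
  cell(2,3) bb: {A,C}
  cell(0,2) bbb: ∅
  cell(1,3) bbb: ∅
  cell(0,3) bbbb: {S}

S ∈ T[0,3] ⇒ YES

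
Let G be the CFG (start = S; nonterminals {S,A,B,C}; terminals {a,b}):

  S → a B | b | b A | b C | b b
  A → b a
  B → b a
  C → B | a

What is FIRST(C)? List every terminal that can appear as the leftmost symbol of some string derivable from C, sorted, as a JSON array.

FIRST iteration:
iter 1:
  A via A→b a: +{b}
  B via B→b a: +{b}
  C via C→B: +{b}
  C via C→a: +{a}
  S via S→a B: +{a}
  S via S→b: +{b}
  FIRST[S]={a,b}  FIRST[A]={b}  FIRST[B]={b}  FIRST[C]={a,b}
iter 2: (stable)
  FIRST[S]={a,b}  FIRST[A]={b}  FIRST[B]={b}  FIRST[C]={a,b}

FIRST(C) = ["a", "b"]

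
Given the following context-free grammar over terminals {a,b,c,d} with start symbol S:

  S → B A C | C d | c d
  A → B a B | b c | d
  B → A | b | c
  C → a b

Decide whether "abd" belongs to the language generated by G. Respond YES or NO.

Convert to CNF:
  S -> B X6 | C T3 | T2 T3
  A -> B X4 | T1 T2 | d
  B -> B X5 | T1 T2 | b | c | d
  C -> T0 T1
  T0 -> a
  T1 -> b
  T2 -> c
  T3 -> d
  X4 -> T0 B
  X5 -> T0 B
  X6 -> A C

CYK fill:
  cell(0,0) a: {T0}  orig:{}
  cell(1,1) b: {B,T1}  orig:{B}
  cell(2,2) d: {A,B,T3}  orig:{A,B}
  cell(0,1) ab: {C,X4,X5}  orig:{C}
  cell(1,2) bd: ∅
  cell(0,2) abd: {S}

S ∈ T[0,2] ⇒ YES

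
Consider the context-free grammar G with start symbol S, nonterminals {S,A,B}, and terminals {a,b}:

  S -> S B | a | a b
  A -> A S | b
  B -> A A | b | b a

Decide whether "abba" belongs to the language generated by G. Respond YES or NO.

CNF form of G:
  S -> S B | T1 T0 | a
  A -> A S | b
  B -> A A | T0 T1 | b
  T0 -> b
  T1 -> a

CYK fill:
  T[0,0] 'a' = {S,T1}  orig:{S}
  T[1,1] 'b' = {A,B,T0}  orig:{A,B}
  T[2,2] 'b' = {A,B,T0}  orig:{A,B}
  T[3,3] 'a' = {S,T1}  orig:{S}
  T[0,1] 'ab' = {S}
  T[1,2] 'bb' = {B}
  T[2,3] 'ba' = {A,B}
  T[0,2] 'abb' = {S}
  T[1,3] 'bba' = {B}
  T[0,3] 'abba' = {S}

S ∈ T[0,3] ⇒ YES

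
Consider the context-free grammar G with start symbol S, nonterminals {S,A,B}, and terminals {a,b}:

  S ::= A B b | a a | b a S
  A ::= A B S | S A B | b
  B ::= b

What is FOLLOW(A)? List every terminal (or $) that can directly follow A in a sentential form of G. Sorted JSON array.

FIRST sets, iterate to fixpoint:
iter 1:
  A via A→b: +{b}
  B via B→b: +{b}
  S via S→A B b: +{b}
  S via S→a a: +{a}
  S: {a,b}  A: {b}  B: {b}
iter 2:
  A via A→S A B: +{a}
  S: {a,b}  A: {a,b}  B: {b}
iter 3: — fixpoint
  S: {a,b}  A: {a,b}  B: {b}

FOLLOW iteration:
initialize: $ ∈ FOLLOW(S)
[1]
  A→A B S: FOLLOW(A) ⊇ FIRST(B) = {b}; new: +{b}
  A→A B S: FOLLOW(B) ⊇ FIRST(S) = {a,b}; new: +{a,b}
  A→A B S: FOLLOW(S) ⊇ FOLLOW(A) ⊇ {b}; new: +{b}
  A→S A B: FOLLOW(S) ⊇ FIRST(A) = {a,b}; new: +{a}
  FOLLOW[S]={$,a,b}  FOLLOW[A]={b}  FOLLOW[B]={a,b}
[2] (stable)
  FOLLOW[S]={$,a,b}  FOLLOW[A]={b}  FOLLOW[B]={a,b}

FOLLOW(A) = ["b"]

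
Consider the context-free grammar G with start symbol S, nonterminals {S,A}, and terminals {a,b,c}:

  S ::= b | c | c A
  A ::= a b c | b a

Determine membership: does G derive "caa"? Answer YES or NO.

Convert to CNF:
  S -> T2 A | b | c
  A -> T0 X3 | T1 T0
  T0 -> a
  T1 -> b
  T2 -> c
  X3 -> T1 T2

Fill CYK table bottom-up:
  T[0,0] 'c' = {S,T2}  orig:{S}
  T[1,1] 'a' = {T0}  orig:{}
  T[2,2] 'a' = {T0}  orig:{}
  T[0,1] 'ca' = ∅
  T[1,2] 'aa' = ∅
  T[0,2] 'caa' = ∅

S ∉ T[0,2] ⇒ NO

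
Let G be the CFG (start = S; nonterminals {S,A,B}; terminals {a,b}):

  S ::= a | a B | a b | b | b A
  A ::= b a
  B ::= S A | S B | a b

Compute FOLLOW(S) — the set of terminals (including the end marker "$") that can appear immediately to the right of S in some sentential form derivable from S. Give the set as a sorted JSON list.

FIRST sets, iterate to fixpoint:
[1]
  A via A→b a: +{b}
  B via B→a b: +{a}
  S via S→a: +{a}
  S via S→b: +{b}
  FIRST[S]={a,b}  FIRST[A]={b}  FIRST[B]={a}
[2]
  B via B→S A: +{b}
  FIRST[S]={a,b}  FIRST[A]={b}  FIRST[B]={a,b}
[3] done
  FIRST[S]={a,b}  FIRST[A]={b}  FIRST[B]={a,b}

FOLLOW sets:
seed FOLLOW(S) with $
iter 1:
  B→S A: FOLLOW(S) ⊇ FIRST(A) = {b}; new: +{b}
  B→S B: FOLLOW(S) ⊇ FIRST(B) = {a,b}; new: +{a}
  S→a B: FOLLOW(B) ⊇ FOLLOW(S) ⊇ {$,a,b}; new: +{$,a,b}
  S→b A: FOLLOW(A) ⊇ FOLLOW(S) ⊇ {$,a,b}; new: +{$,a,b}
  FOLLOW[S]={$,a,b}  FOLLOW[A]={$,a,b}  FOLLOW[B]={$,a,b}
iter 2: (no change)
  FOLLOW[S]={$,a,b}  FOLLOW[A]={$,a,b}  FOLLOW[B]={$,a,b}

FOLLOW(S) = ["$", "a", "b"]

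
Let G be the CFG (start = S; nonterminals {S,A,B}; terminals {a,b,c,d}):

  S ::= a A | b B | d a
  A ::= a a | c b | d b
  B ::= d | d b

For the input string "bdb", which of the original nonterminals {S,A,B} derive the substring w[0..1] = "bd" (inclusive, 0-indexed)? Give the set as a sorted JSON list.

CNF form of G:
  S -> T0 A | T2 B | T3 T0
  A -> T0 T0 | T1 T2 | T3 T2
  B -> T3 T2 | d
  T0 -> a
  T1 -> c
  T2 -> b
  T3 -> d

CYK fill — only the sub-triangle for w[0..1]:
  cell(0,0) b: {T2}  orig:{}
  cell(1,1) d: {B,T3}  orig:{B}
  cell(0,1) bd: {S}

Original NTs in T[0,1] deriving "bd": ["S"]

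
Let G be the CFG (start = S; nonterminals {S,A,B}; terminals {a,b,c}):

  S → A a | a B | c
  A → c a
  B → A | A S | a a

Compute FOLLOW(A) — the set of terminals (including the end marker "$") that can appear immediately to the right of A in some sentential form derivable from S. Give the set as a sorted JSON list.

Compute FIRST by fixpoint:
[1]
  A via A→c a: +{c}
  B via B→A: +{c}
  B via B→a a: +{a}
  S via S→A a: +{c}
  S via S→a B: +{a}
  FIRST[S]={a,c}  FIRST[A]={c}  FIRST[B]={a,c}
[2] (stable)
  FIRST[S]={a,c}  FIRST[A]={c}  FIRST[B]={a,c}

FOLLOW sets:
initialize: $ ∈ FOLLOW(S)
pass 1:
  B→A S: FOLLOW(A) ⊇ FIRST(S) = {a,c}; new: +{a,c}
  S→a B: FOLLOW(B) ⊇ FOLLOW(S) ⊇ {$}; new: +{$}
  FOLLOW[S]={$}  FOLLOW[A]={a,c}  FOLLOW[B]={$}
pass 2:
  B→A: FOLLOW(A) ⊇ FOLLOW(B) ⊇ {$}; new: +{$}
  FOLLOW[S]={$}  FOLLOW[A]={$,a,c}  FOLLOW[B]={$}
pass 3: (stable)
  FOLLOW[S]={$}  FOLLOW[A]={$,a,c}  FOLLOW[B]={$}

FOLLOW(A) = ["$", "a", "c"]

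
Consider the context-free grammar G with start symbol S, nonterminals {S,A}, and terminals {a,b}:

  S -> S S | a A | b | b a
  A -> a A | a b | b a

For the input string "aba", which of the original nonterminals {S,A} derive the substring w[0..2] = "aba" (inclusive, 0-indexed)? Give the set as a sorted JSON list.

CNF form of G:
  S -> S S | T0 A | T1 T0 | b
  A -> T0 A | T0 T1 | T1 T0
  T0 -> a
  T1 -> b

Fill CYK table bottom-up, restricted to cells inside w[0..2]:
  [0..0]={T0}  "a"  orig:{}
  [1..1]={S,T1}  "b"  orig:{S}
  [2..2]={T0}  "a"  orig:{}
  [0..1]={A}  "ab"
  [1..2]={A,S}  "ba"
  [0..2]={A,S}  "aba"

Original NTs in T[0,2] deriving "aba": ["A", "S"]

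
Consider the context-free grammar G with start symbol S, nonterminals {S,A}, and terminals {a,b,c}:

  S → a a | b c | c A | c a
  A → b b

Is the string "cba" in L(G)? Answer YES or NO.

Convert to CNF:
  S -> T0 T2 | T1 T1 | T2 A | T2 T1
  A -> T0 T0
  T0 -> b
  T1 -> a
  T2 -> c

Fill CYK table bottom-up:
  T[0,0] 'c' = {T2}  orig:{}
  T[1,1] 'b' = {T0}  orig:{}
  T[2,2] 'a' = {T1}  orig:{}
  T[0,1] 'cb' = ∅
  T[1,2] 'ba' = ∅
  T[0,2] 'cba' = ∅

S ∉ T[0,2] ⇒ NO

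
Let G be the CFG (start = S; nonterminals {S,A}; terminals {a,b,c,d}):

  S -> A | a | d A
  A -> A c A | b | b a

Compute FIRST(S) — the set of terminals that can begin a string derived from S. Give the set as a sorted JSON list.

Compute FIRST by fixpoint:
pass 1:
  A via A→b: +{b}
  S via S→A: +{b}
  S via S→a: +{a}
  S via S→d A: +{d}
  FIRST(S)={a,b,d}  FIRST(A)={b}
pass 2: done
  FIRST(S)={a,b,d}  FIRST(A)={b}

FIRST(S) = ["a", "b", "d"]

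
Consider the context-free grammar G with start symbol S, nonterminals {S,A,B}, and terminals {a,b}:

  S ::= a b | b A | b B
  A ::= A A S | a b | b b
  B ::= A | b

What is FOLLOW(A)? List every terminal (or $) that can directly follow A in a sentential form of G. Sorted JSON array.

Compute FIRST by fixpoint:
[1]
  A via A→a b: +{a}
  A via A→b b: +{b}
  B via B→A: +{a,b}
  S via S→a b: +{a}
  S via S→b A: +{b}
  FIRST[S]={a,b}  FIRST[A]={a,b}  FIRST[B]={a,b}
[2] (no change)
  FIRST[S]={a,b}  FIRST[A]={a,b}  FIRST[B]={a,b}

FOLLOW sets:
seed FOLLOW(S) with $
pass 1:
  A→A A S: FOLLOW(A) ⊇ FIRST(A) = {a,b}; new: +{a,b}
  A→A A S: FOLLOW(S) ⊇ FOLLOW(A) ⊇ {a,b}; new: +{a,b}
  S→b A: FOLLOW(A) ⊇ FOLLOW(S) ⊇ {$,a,b}; new: +{$}
  S→b B: FOLLOW(B) ⊇ FOLLOW(S) ⊇ {$,a,b}; new: +{$,a,b}
  FOLLOW(S)={$,a,b}  FOLLOW(A)={$,a,b}  FOLLOW(B)={$,a,b}
pass 2: (no change)
  FOLLOW(S)={$,a,b}  FOLLOW(A)={$,a,b}  FOLLOW(B)={$,a,b}

FOLLOW(A) = ["$", "a", "b"]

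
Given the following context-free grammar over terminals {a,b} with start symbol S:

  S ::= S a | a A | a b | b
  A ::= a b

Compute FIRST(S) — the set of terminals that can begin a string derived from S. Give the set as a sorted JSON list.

FIRST sets, iterate to fixpoint:
pass 1:
  A via A→a b: +{a}
  S via S→a A: +{a}
  S via S→b: +{b}
  S: {a,b}  A: {a}
pass 2: — fixpoint
  S: {a,b}  A: {a}

FIRST(S) = ["a", "b"]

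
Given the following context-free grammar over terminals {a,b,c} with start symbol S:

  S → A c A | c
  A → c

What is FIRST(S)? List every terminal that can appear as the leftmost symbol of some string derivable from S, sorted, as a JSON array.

FIRST sets, iterate to fixpoint:
[1]
  A via A→c: +{c}
  S via S→A c A: +{c}
  FIRST(S)={c}  FIRST(A)={c}
[2] — fixpoint
  FIRST(S)={c}  FIRST(A)={c}

FIRST(S) = ["c"]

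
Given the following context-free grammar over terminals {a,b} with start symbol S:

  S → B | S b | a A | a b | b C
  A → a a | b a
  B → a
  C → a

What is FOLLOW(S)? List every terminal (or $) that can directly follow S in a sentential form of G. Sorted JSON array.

FIRST sets, iterate to fixpoint:
round 1:
  A via A→a a: +{a}
  A via A→b a: +{b}
  B via B→a: +{a}
  C via C→a: +{a}
  S via S→B: +{a}
  S via S→b C: +{b}
  FIRST[S]={a,b}  FIRST[A]={a,b}  FIRST[B]={a}  FIRST[C]={a}
round 2: (no change)
  FIRST[S]={a,b}  FIRST[A]={a,b}  FIRST[B]={a}  FIRST[C]={a}

Compute FOLLOW by fixpoint:
seed FOLLOW(S) with $
[1]
  S→B: FOLLOW(B) ⊇ FOLLOW(S) ⊇ {$}; new: +{$}
  S→S b: FOLLOW(S) ⊇ FIRST(b) = {b}; new: +{b}
  S→a A: FOLLOW(A) ⊇ FOLLOW(S) ⊇ {$,b}; new: +{$,b}
  S→b C: FOLLOW(C) ⊇ FOLLOW(S) ⊇ {$,b}; new: +{$,b}
  FOLLOW[S]={$,b}  FOLLOW[A]={$,b}  FOLLOW[B]={$}  FOLLOW[C]={$,b}
[2]
  S→B: FOLLOW(B) ⊇ FOLLOW(S) ⊇ {$,b}; new: +{b}
  FOLLOW[S]={$,b}  FOLLOW[A]={$,b}  FOLLOW[B]={$,b}  FOLLOW[C]={$,b}
[3] (no change)
  FOLLOW[S]={$,b}  FOLLOW[A]={$,b}  FOLLOW[B]={$,b}  FOLLOW[C]={$,b}

FOLLOW(S) = ["$", "b"]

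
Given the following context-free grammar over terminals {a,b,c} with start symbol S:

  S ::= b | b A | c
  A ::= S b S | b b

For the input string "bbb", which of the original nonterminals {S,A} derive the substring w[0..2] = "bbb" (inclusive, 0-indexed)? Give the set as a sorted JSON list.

Convert to CNF:
  S -> T0 A | b | c
  A -> S X1 | T0 T0
  T0 -> b
  X1 -> T0 S

Fill CYK table bottom-up, restricted to cells inside w[0..2]:
  T[0,0] 'b' = {S,T0}  orig:{S}
  T[1,1] 'b' = {S,T0}  orig:{S}
  T[2,2] 'b' = {S,T0}  orig:{S}
  T[0,1] 'bb' = {A,X1}  orig:{A}
  T[1,2] 'bb' = {A,X1}  orig:{A}
  T[0,2] 'bbb' = {A,S}

Original NTs in T[0,2] deriving "bbb": ["A", "S"]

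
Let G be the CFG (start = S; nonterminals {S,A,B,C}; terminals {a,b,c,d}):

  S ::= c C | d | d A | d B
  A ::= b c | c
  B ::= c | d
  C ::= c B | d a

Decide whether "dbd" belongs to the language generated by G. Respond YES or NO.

CNF form of G:
  S -> T1 C | T2 A | T2 B | d
  A -> T0 T1 | c
  B -> c | d
  C -> T1 B | T2 T3
  T0 -> b
  T1 -> c
  T2 -> d
  T3 -> a

CYK table (by increasing span):
  cell(0,0) d: {B,S,T2}  orig:{B,S}
  cell(1,1) b: {T0}  orig:{}
  cell(2,2) d: {B,S,T2}  orig:{B,S}
  cell(0,1) db: ∅
  cell(1,2) bd: ∅
  cell(0,2) dbd: ∅

S ∉ T[0,2] ⇒ NO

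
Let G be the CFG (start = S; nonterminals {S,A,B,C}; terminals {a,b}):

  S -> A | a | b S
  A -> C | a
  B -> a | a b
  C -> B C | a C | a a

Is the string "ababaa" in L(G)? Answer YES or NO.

CNF form of G:
  S -> B C | T0 C | T0 T0 | T1 S | a
  A -> B C | T0 C | T0 T0 | a
  B -> T0 T1 | a
  C -> B C | T0 C | T0 T0
  T0 -> a
  T1 -> b

CYK fill:
  T[0,0] 'a' = {A,B,S,T0}  orig:{A,B,S}
  T[1,1] 'b' = {T1}  orig:{}
  T[2,2] 'a' = {A,B,S,T0}  orig:{A,B,S}
  T[3,3] 'b' = {T1}  orig:{}
  T[4,4] 'a' = {A,B,S,T0}  orig:{A,B,S}
  T[5,5] 'a' = {A,B,S,T0}  orig:{A,B,S}
  T[0,1] 'ab' = {B}
  T[1,2] 'ba' = {S}
  T[2,3] 'ab' = {B}
  T[3,4] 'ba' = {S}
  T[4,5] 'aa' = {A,C,S}
  T[0,2] 'aba' = ∅
  T[1,3] 'bab' = ∅
  T[2,4] 'aba' = ∅
  T[3,5] 'baa' = {S}
  T[0,3] 'abab' = ∅
  T[1,4] 'baba' = ∅
  T[2,5] 'abaa' = {A,C,S}
  T[0,4] 'ababa' = ∅
  T[1,5] 'babaa' = {S}
  T[0,5] 'ababaa' = {A,C,S}

S ∈ T[0,5] ⇒ YES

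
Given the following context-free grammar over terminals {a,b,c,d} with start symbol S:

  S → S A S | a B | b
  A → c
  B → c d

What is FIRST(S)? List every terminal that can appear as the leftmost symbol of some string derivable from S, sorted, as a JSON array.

Compute FIRST by fixpoint:
pass 1:
  A via A→c: +{c}
  B via B→c d: +{c}
  S via S→a B: +{a}
  S via S→b: +{b}
  FIRST(S)={a,b}  FIRST(A)={c}  FIRST(B)={c}
pass 2: (no change)
  FIRST(S)={a,b}  FIRST(A)={c}  FIRST(B)={c}

FIRST(S) = ["a", "b"]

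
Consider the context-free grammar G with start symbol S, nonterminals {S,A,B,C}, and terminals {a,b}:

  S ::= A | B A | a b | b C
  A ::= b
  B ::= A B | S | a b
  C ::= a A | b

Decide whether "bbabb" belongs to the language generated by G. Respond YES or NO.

Convert to CNF:
  S -> B A | T0 T1 | T1 C | b
  A -> b
  B -> A B | B A | T0 T1 | T1 C | b
  C -> T0 A | b
  T0 -> a
  T1 -> b

CYK fill:
  cell(0,0) b: {A,B,C,S,T1}  orig:{A,B,C,S}
  cell(1,1) b: {A,B,C,S,T1}  orig:{A,B,C,S}
  cell(2,2) a: {T0}  orig:{}
  cell(3,3) b: {A,B,C,S,T1}  orig:{A,B,C,S}
  cell(4,4) b: {A,B,C,S,T1}  orig:{A,B,C,S}
  cell(0,1) bb: {B,S}
  cell(1,2) ba: ∅
  cell(2,3) ab: {B,C,S}
  cell(3,4) bb: {B,S}
  cell(0,2) bba: ∅
  cell(1,3) bab: {B,S}
  cell(2,4) abb: {B,S}
  cell(0,3) bbab: {B}
  cell(1,4) babb: {B,S}
  cell(0,4) bbabb: {B,S}

S ∈ T[0,4] ⇒ YES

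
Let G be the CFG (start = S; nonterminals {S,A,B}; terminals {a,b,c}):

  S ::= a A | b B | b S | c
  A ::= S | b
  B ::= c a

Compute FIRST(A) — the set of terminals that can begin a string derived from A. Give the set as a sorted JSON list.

FIRST sets, iterate to fixpoint:
round 1:
  A via A→b: +{b}
  B via B→c a: +{c}
  S via S→a A: +{a}
  S via S→b B: +{b}
  S via S→c: +{c}
  S: {a,b,c}  A: {b}  B: {c}
round 2:
  A via A→S: +{a,c}
  S: {a,b,c}  A: {a,b,c}  B: {c}
round 3: (stable)
  S: {a,b,c}  A: {a,b,c}  B: {c}

FIRST(A) = ["a", "b", "c"]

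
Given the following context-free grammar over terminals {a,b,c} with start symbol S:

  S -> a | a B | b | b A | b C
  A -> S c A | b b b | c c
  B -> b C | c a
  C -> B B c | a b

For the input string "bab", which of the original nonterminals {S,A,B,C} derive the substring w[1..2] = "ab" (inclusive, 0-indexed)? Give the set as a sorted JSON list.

CNF form of G:
  S -> T1 A | T1 C | T2 B | a | b
  A -> S X3 | T0 T0 | T1 X4
  B -> T0 T2 | T1 C
  C -> B X5 | T2 T1
  T0 -> c
  T1 -> b
  T2 -> a
  X3 -> T0 A
  X4 -> T1 T1
  X5 -> B T0

CYK fill, restricted to cells inside w[1..2]:
  T[1,1] 'a' = {S,T2}  orig:{S}
  T[2,2] 'b' = {S,T1}  orig:{S}
  T[1,2] 'ab' = {C}

Original NTs in T[1,2] deriving "ab": ["C"]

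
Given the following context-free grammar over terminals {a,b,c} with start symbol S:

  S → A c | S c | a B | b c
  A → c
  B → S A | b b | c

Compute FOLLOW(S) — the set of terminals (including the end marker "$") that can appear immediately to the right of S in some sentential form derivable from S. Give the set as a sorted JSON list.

FIRST sets, iterate to fixpoint:
[1]
  A via A→c: +{c}
  B via B→b b: +{b}
  B via B→c: +{c}
  S via S→A c: +{c}
  S via S→a B: +{a}
  S via S→b c: +{b}
  S: {a,b,c}  A: {c}  B: {b,c}
[2]
  B via B→S A: +{a}
  S: {a,b,c}  A: {c}  B: {a,b,c}
[3] done
  S: {a,b,c}  A: {c}  B: {a,b,c}

FOLLOW sets:
initialize: $ ∈ FOLLOW(S)
pass 1:
  B→S A: FOLLOW(S) ⊇ FIRST(A) = {c}; new: +{c}
  S→A c: FOLLOW(A) ⊇ FIRST(c) = {c}; new: +{c}
  S→a B: FOLLOW(B) ⊇ FOLLOW(S) ⊇ {$,c}; new: +{$,c}
  FOLLOW[S]={$,c}  FOLLOW[A]={c}  FOLLOW[B]={$,c}
pass 2:
  B→S A: FOLLOW(A) ⊇ FOLLOW(B) ⊇ {$,c}; new: +{$}
  FOLLOW[S]={$,c}  FOLLOW[A]={$,c}  FOLLOW[B]={$,c}
pass 3: done
  FOLLOW[S]={$,c}  FOLLOW[A]={$,c}  FOLLOW[B]={$,c}

FOLLOW(S) = ["$", "c"]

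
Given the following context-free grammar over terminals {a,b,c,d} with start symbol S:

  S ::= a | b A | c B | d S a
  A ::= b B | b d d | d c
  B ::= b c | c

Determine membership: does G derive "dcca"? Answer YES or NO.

CNF form of G:
  S -> T0 A | T1 X5 | T2 B | a
  A -> T0 B | T0 X4 | T1 T2
  B -> T0 T2 | c
  T0 -> b
  T1 -> d
  T2 -> c
  T3 -> a
  X4 -> T1 T1
  X5 -> S T3

Fill CYK table bottom-up:
  [0..0]={T1}  "d"  orig:{}
  [1..1]={B,T2}  "c"  orig:{B}
  [2..2]={B,T2}  "c"  orig:{B}
  [3..3]={S,T3}  "a"  orig:{S}
  [0..1]={A}  "dc"
  [1..2]={S}  "cc"
  [2..3]=∅  "ca"
  [0..2]=∅  "dcc"
  [1..3]={X5}  "cca"  orig:{}
  [0..3]={S}  "dcca"

S ∈ T[0,3] ⇒ YES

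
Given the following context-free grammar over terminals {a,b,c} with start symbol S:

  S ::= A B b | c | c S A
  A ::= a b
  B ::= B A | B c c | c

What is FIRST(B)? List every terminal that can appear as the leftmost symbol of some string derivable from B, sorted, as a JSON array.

FIRST iteration:
pass 1:
  A via A→a b: +{a}
  B via B→c: +{c}
  S via S→A B b: +{a}
  S via S→c: +{c}
  S: {a,c}  A: {a}  B: {c}
pass 2: (no change)
  S: {a,c}  A: {a}  B: {c}

FIRST(B) = ["c"]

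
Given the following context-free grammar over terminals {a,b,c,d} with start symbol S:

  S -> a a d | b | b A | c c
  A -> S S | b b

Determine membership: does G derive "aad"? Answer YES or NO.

CNF form of G:
  S -> T0 A | T1 X4 | T3 T3 | b
  A -> S S | T0 T0
  T0 -> b
  T1 -> a
  T2 -> d
  T3 -> c
  X4 -> T1 T2

CYK fill:
  [0..0]={T1}  "a"  orig:{}
  [1..1]={T1}  "a"  orig:{}
  [2..2]={T2}  "d"  orig:{}
  [0..1]=∅  "aa"
  [1..2]={X4}  "ad"  orig:{}
  [0..2]={S}  "aad"

S ∈ T[0,2] ⇒ YES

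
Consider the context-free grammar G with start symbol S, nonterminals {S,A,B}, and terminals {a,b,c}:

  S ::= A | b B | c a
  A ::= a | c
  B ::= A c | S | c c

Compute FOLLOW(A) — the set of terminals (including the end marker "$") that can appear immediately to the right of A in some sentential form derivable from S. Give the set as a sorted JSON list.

Compute FIRST by fixpoint:
[1]
  A via A→a: +{a}
  A via A→c: +{c}
  B via B→A c: +{a,c}
  S via S→A: +{a,c}
  S via S→b B: +{b}
  FIRST(S)={a,b,c}  FIRST(A)={a,c}  FIRST(B)={a,c}
[2]
  B via B→S: +{b}
  FIRST(S)={a,b,c}  FIRST(A)={a,c}  FIRST(B)={a,b,c}
[3] — fixpoint
  FIRST(S)={a,b,c}  FIRST(A)={a,c}  FIRST(B)={a,b,c}

FOLLOW iteration:
FOLLOW(S) := {$}
[1]
  B→A c: FOLLOW(A) ⊇ FIRST(c) = {c}; new: +{c}
  S→A: FOLLOW(A) ⊇ FOLLOW(S) ⊇ {$}; new: +{$}
  S→b B: FOLLOW(B) ⊇ FOLLOW(S) ⊇ {$}; new: +{$}
  FOLLOW[S]={$}  FOLLOW[A]={$,c}  FOLLOW[B]={$}
[2] done
  FOLLOW[S]={$}  FOLLOW[A]={$,c}  FOLLOW[B]={$}

FOLLOW(A) = ["$", "c"]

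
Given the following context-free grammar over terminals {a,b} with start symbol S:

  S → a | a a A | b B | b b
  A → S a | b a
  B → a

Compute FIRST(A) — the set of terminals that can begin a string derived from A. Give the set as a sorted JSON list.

FIRST sets, iterate to fixpoint:
iter 1:
  A via A→b a: +{b}
  B via B→a: +{a}
  S via S→a: +{a}
  S via S→b B: +{b}
  FIRST(S)={a,b}  FIRST(A)={b}  FIRST(B)={a}
iter 2:
  A via A→S a: +{a}
  FIRST(S)={a,b}  FIRST(A)={a,b}  FIRST(B)={a}
iter 3: (stable)
  FIRST(S)={a,b}  FIRST(A)={a,b}  FIRST(B)={a}

FIRST(A) = ["a", "b"]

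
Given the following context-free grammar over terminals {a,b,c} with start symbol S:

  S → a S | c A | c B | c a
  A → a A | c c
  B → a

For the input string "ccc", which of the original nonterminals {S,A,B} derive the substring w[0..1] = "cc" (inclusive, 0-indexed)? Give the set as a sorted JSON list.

Convert to CNF:
  S -> T0 S | T1 A | T1 B | T1 T0
  A -> T0 A | T1 T1
  B -> a
  T0 -> a
  T1 -> c

CYK fill — only the sub-triangle for w[0..1]:
  T[0,0] 'c' = {T1}  orig:{}
  T[1,1] 'c' = {T1}  orig:{}
  T[0,1] 'cc' = {A}

Original NTs in T[0,1] deriving "cc": ["A"]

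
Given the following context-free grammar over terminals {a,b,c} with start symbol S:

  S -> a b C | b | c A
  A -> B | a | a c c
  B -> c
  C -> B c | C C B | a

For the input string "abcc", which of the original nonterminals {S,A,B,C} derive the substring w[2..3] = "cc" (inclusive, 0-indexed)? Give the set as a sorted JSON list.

Convert to CNF:
  S -> T0 X5 | T1 A | b
  A -> T0 X3 | a | c
  B -> c
  C -> B T1 | C X4 | a
  T0 -> a
  T1 -> c
  T2 -> b
  X3 -> T1 T1
  X4 -> C B
  X5 -> T2 C

Fill CYK table bottom-up — only the sub-triangle for w[2..3]:
  cell(2,2) c: {A,B,T1}  orig:{A,B}
  cell(3,3) c: {A,B,T1}  orig:{A,B}
  cell(2,3) cc: {C,S,X3}  orig:{C,S}

Original NTs in T[2,3] deriving "cc": ["C", "S"]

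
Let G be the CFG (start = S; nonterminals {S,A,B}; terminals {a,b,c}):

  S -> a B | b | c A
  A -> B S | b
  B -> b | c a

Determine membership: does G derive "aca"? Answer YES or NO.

Convert to CNF:
  S -> T0 A | T1 B | b
  A -> B S | b
  B -> T0 T1 | b
  T0 -> c
  T1 -> a

Fill CYK table bottom-up:
  T[0,0] 'a' = {T1}  orig:{}
  T[1,1] 'c' = {T0}  orig:{}
  T[2,2] 'a' = {T1}  orig:{}
  T[0,1] 'ac' = ∅
  T[1,2] 'ca' = {B}
  T[0,2] 'aca' = {S}

S ∈ T[0,2] ⇒ YES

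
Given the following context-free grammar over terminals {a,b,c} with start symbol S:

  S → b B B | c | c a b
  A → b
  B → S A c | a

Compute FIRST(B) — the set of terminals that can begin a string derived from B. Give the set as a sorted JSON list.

FIRST sets, iterate to fixpoint:
iter 1:
  A via A→b: +{b}
  B via B→a: +{a}
  S via S→b B B: +{b}
  S via S→c: +{c}
  FIRST(S)={b,c}  FIRST(A)={b}  FIRST(B)={a}
iter 2:
  B via B→S A c: +{b,c}
  FIRST(S)={b,c}  FIRST(A)={b}  FIRST(B)={a,b,c}
iter 3: (stable)
  FIRST(S)={b,c}  FIRST(A)={b}  FIRST(B)={a,b,c}

FIRST(B) = ["a", "b", "c"]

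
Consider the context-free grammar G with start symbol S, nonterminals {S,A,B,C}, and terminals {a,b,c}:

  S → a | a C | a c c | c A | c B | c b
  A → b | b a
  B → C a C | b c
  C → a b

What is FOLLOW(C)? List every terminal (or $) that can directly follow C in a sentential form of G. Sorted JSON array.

Compute FIRST by fixpoint:
iter 1:
  A via A→b: +{b}
  B via B→b c: +{b}
  C via C→a b: +{a}
  S via S→a: +{a}
  S via S→c A: +{c}
  S: {a,c}  A: {b}  B: {b}  C: {a}
iter 2:
  B via B→C a C: +{a}
  S: {a,c}  A: {b}  B: {a,b}  C: {a}
iter 3: (no change)
  S: {a,c}  A: {b}  B: {a,b}  C: {a}

FOLLOW sets:
FOLLOW(S) := {$}
round 1:
  B→C a C: FOLLOW(C) ⊇ FIRST(a) = {a}; new: +{a}
  S→a C: FOLLOW(C) ⊇ FOLLOW(S) ⊇ {$}; new: +{$}
  S→c A: FOLLOW(A) ⊇ FOLLOW(S) ⊇ {$}; new: +{$}
  S→c B: FOLLOW(B) ⊇ FOLLOW(S) ⊇ {$}; new: +{$}
  FOLLOW(S)={$}  FOLLOW(A)={$}  FOLLOW(B)={$}  FOLLOW(C)={$,a}
round 2: (no change)
  FOLLOW(S)={$}  FOLLOW(A)={$}  FOLLOW(B)={$}  FOLLOW(C)={$,a}

FOLLOW(C) = ["$", "a"]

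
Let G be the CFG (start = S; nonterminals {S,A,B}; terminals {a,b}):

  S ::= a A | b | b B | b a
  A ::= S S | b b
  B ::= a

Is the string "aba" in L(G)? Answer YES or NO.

Convert to CNF:
  S -> T0 B | T0 T1 | T1 A | b
  A -> S S | T0 T0
  B -> a
  T0 -> b
  T1 -> a

Fill CYK table bottom-up:
  [0..0]={B,T1}  "a"  orig:{B}
  [1..1]={S,T0}  "b"  orig:{S}
  [2..2]={B,T1}  "a"  orig:{B}
  [0..1]=∅  "ab"
  [1..2]={S}  "ba"
  [0..2]=∅  "aba"

S ∉ T[0,2] ⇒ NO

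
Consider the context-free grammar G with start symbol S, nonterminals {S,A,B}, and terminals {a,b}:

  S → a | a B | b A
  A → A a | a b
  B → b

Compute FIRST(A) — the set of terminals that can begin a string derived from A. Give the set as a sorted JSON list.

FIRST sets, iterate to fixpoint:
iter 1:
  A via A→a b: +{a}
  B via B→b: +{b}
  S via S→a: +{a}
  S via S→b A: +{b}
  FIRST[S]={a,b}  FIRST[A]={a}  FIRST[B]={b}
iter 2: (stable)
  FIRST[S]={a,b}  FIRST[A]={a}  FIRST[B]={b}

FIRST(A) = ["a"]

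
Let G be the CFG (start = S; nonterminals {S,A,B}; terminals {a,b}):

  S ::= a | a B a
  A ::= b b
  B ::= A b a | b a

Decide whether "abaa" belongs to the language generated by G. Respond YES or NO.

CNF form of G:
  S -> T1 X3 | a
  A -> T0 T0
  B -> A X2 | T0 T1
  T0 -> b
  T1 -> a
  X2 -> T0 T1
  X3 -> B T1

CYK fill:
  [0..0]={S,T1}  "a"  orig:{S}
  [1..1]={T0}  "b"  orig:{}
  [2..2]={S,T1}  "a"  orig:{S}
  [3..3]={S,T1}  "a"  orig:{S}
  [0..1]=∅  "ab"
  [1..2]={B,X2}  "ba"  orig:{B}
  [2..3]=∅  "aa"
  [0..2]=∅  "aba"
  [1..3]={X3}  "baa"  orig:{}
  [0..3]={S}  "abaa"

S ∈ T[0,3] ⇒ YES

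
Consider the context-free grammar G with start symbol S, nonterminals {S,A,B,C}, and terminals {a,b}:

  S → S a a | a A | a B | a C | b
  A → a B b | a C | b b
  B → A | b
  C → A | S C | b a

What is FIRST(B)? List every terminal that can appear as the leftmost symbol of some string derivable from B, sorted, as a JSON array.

FIRST iteration:
round 1:
  A via A→a B b: +{a}
  A via A→b b: +{b}
  B via B→A: +{a,b}
  C via C→A: +{a,b}
  S via S→a A: +{a}
  S via S→b: +{b}
  FIRST[S]={a,b}  FIRST[A]={a,b}  FIRST[B]={a,b}  FIRST[C]={a,b}
round 2: — fixpoint
  FIRST[S]={a,b}  FIRST[A]={a,b}  FIRST[B]={a,b}  FIRST[C]={a,b}

FIRST(B) = ["a", "b"]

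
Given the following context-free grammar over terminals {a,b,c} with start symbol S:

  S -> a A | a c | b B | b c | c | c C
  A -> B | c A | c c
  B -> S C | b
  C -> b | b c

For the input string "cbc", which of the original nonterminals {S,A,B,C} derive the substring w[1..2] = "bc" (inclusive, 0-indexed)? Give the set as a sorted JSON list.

CNF form of G:
  S -> T0 C | T1 B | T1 T0 | T2 A | T2 T0 | c
  A -> S C | T0 A | T0 T0 | b
  B -> S C | b
  C -> T1 T0 | b
  T0 -> c
  T1 -> b
  T2 -> a

Fill CYK table bottom-up — only the sub-triangle for w[1..2]:
  [1..1]={A,B,C,T1}  "b"  orig:{A,B,C}
  [2..2]={S,T0}  "c"  orig:{S}
  [1..2]={C,S}  "bc"

Original NTs in T[1,2] deriving "bc": ["C", "S"]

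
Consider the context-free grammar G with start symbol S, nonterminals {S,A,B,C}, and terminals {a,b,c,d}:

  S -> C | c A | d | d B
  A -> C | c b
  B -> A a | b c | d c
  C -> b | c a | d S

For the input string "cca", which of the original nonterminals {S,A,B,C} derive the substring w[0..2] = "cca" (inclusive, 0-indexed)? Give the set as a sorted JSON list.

Convert to CNF:
  S -> T0 A | T0 T1 | T3 B | T3 S | b | d
  A -> T0 T1 | T0 T2 | T3 S | b
  B -> A T1 | T2 T0 | T3 T0
  C -> T0 T1 | T3 S | b
  T0 -> c
  T1 -> a
  T2 -> b
  T3 -> d

Fill CYK table bottom-up, restricted to cells inside w[0..2]:
  cell(0,0) c: {T0}  orig:{}
  cell(1,1) c: {T0}  orig:{}
  cell(2,2) a: {T1}  orig:{}
  cell(0,1) cc: ∅
  cell(1,2) ca: {A,C,S}
  cell(0,2) cca: {S}

Original NTs in T[0,2] deriving "cca": ["S"]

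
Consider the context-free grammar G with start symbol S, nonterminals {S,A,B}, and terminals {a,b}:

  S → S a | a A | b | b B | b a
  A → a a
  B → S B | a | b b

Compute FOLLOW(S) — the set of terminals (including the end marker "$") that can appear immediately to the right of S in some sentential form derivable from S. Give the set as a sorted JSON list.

FIRST sets, iterate to fixpoint:
[1]
  A via A→a a: +{a}
  B via B→a: +{a}
  B via B→b b: +{b}
  S via S→a A: +{a}
  S via S→b: +{b}
  FIRST[S]={a,b}  FIRST[A]={a}  FIRST[B]={a,b}
[2] (stable)
  FIRST[S]={a,b}  FIRST[A]={a}  FIRST[B]={a,b}

FOLLOW iteration:
initialize: $ ∈ FOLLOW(S)
pass 1:
  B→S B: FOLLOW(S) ⊇ FIRST(B) = {a,b}; new: +{a,b}
  S→a A: FOLLOW(A) ⊇ FOLLOW(S) ⊇ {$,a,b}; new: +{$,a,b}
  S→b B: FOLLOW(B) ⊇ FOLLOW(S) ⊇ {$,a,b}; new: +{$,a,b}
  FOLLOW[S]={$,a,b}  FOLLOW[A]={$,a,b}  FOLLOW[B]={$,a,b}
pass 2: (stable)
  FOLLOW[S]={$,a,b}  FOLLOW[A]={$,a,b}  FOLLOW[B]={$,a,b}

FOLLOW(S) = ["$", "a", "b"]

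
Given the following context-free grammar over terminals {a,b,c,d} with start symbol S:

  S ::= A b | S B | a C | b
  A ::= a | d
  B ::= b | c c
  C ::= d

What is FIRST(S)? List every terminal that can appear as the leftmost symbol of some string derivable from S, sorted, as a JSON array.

FIRST sets, iterate to fixpoint:
iter 1:
  A via A→a: +{a}
  A via A→d: +{d}
  B via B→b: +{b}
  B via B→c c: +{c}
  C via C→d: +{d}
  S via S→A b: +{a,d}
  S via S→b: +{b}
  FIRST(S)={a,b,d}  FIRST(A)={a,d}  FIRST(B)={b,c}  FIRST(C)={d}
iter 2: (stable)
  FIRST(S)={a,b,d}  FIRST(A)={a,d}  FIRST(B)={b,c}  FIRST(C)={d}

FIRST(S) = ["a", "b", "d"]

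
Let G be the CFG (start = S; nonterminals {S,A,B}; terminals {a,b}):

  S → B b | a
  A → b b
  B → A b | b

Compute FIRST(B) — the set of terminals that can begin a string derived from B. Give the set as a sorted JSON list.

FIRST iteration:
iter 1:
  A via A→b b: +{b}
  B via B→A b: +{b}
  S via S→B b: +{b}
  S via S→a: +{a}
  S: {a,b}  A: {b}  B: {b}
iter 2: done
  S: {a,b}  A: {b}  B: {b}

FIRST(B) = ["b"]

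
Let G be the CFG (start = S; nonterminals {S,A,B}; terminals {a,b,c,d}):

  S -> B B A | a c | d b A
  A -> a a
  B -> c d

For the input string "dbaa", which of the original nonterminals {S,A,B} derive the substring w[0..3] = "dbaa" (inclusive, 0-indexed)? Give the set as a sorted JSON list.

Convert to CNF:
  S -> B X4 | T0 T1 | T2 X5
  A -> T0 T0
  B -> T1 T2
  T0 -> a
  T1 -> c
  T2 -> d
  T3 -> b
  X4 -> B A
  X5 -> T3 A

CYK table (by increasing span) (cells [i..j] with 0 ≤ i ≤ j ≤ 3 only):
  cell(0,0) d: {T2}  orig:{}
  cell(1,1) b: {T3}  orig:{}
  cell(2,2) a: {T0}  orig:{}
  cell(3,3) a: {T0}  orig:{}
  cell(0,1) db: ∅
  cell(1,2) ba: ∅
  cell(2,3) aa: {A}
  cell(0,2) dba: ∅
  cell(1,3) baa: {X5}  orig:{}
  cell(0,3) dbaa: {S}

Original NTs in T[0,3] deriving "dbaa": ["S"]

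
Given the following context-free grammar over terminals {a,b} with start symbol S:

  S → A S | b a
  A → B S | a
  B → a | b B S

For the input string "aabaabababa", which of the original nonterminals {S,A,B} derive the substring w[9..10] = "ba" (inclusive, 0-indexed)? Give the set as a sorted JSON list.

Convert to CNF:
  S -> A S | T0 T1
  A -> B S | a
  B -> T0 X2 | a
  T0 -> b
  T1 -> a
  X2 -> B S

CYK table (by increasing span) — only the sub-triangle for w[9..10]:
  [9..9]={T0}  "b"  orig:{}
  [10..10]={A,B,T1}  "a"  orig:{A,B}
  [9..10]={S}  "ba"

Original NTs in T[9,10] deriving "ba": ["S"]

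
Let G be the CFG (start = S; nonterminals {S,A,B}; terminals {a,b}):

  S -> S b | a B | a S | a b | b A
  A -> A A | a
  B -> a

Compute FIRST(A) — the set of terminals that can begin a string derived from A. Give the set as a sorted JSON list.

FIRST iteration:
iter 1:
  A via A→a: +{a}
  B via B→a: +{a}
  S via S→a B: +{a}
  S via S→b A: +{b}
  S: {a,b}  A: {a}  B: {a}
iter 2: (no change)
  S: {a,b}  A: {a}  B: {a}

FIRST(A) = ["a"]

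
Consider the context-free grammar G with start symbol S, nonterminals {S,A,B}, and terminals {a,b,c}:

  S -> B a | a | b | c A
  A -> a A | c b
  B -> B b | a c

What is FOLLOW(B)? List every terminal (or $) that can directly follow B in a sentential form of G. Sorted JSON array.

Compute FIRST by fixpoint:
round 1:
  A via A→a A: +{a}
  A via A→c b: +{c}
  B via B→a c: +{a}
  S via S→B a: +{a}
  S via S→b: +{b}
  S via S→c A: +{c}
  FIRST(S)={a,b,c}  FIRST(A)={a,c}  FIRST(B)={a}
round 2: (no change)
  FIRST(S)={a,b,c}  FIRST(A)={a,c}  FIRST(B)={a}

Compute FOLLOW by fixpoint:
initialize: $ ∈ FOLLOW(S)
[1]
  B→B b: FOLLOW(B) ⊇ FIRST(b) = {b}; new: +{b}
  S→B a: FOLLOW(B) ⊇ FIRST(a) = {a}; new: +{a}
  S→c A: FOLLOW(A) ⊇ FOLLOW(S) ⊇ {$}; new: +{$}
  FOLLOW(S)={$}  FOLLOW(A)={$}  FOLLOW(B)={a,b}
[2] (no change)
  FOLLOW(S)={$}  FOLLOW(A)={$}  FOLLOW(B)={a,b}

FOLLOW(B) = ["a", "b"]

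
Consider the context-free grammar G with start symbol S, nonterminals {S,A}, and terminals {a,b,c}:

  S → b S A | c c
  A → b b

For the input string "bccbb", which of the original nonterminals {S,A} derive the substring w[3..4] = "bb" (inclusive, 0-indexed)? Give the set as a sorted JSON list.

Convert to CNF:
  S -> T0 X2 | T1 T1
  A -> T0 T0
  T0 -> b
  T1 -> c
  X2 -> S A

CYK fill — only the sub-triangle for w[3..4]:
  cell(3,3) b: {T0}  orig:{}
  cell(4,4) b: {T0}  orig:{}
  cell(3,4) bb: {A}

Original NTs in T[3,4] deriving "bb": ["A"]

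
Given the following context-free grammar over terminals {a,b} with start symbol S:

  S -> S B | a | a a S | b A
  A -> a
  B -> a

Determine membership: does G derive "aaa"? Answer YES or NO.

CNF form of G:
  S -> S B | T0 X2 | T1 A | a
  A -> a
  B -> a
  T0 -> a
  T1 -> b
  X2 -> T0 S

CYK table (by increasing span):
  [0..0]={A,B,S,T0}  "a"  orig:{A,B,S}
  [1..1]={A,B,S,T0}  "a"  orig:{A,B,S}
  [2..2]={A,B,S,T0}  "a"  orig:{A,B,S}
  [0..1]={S,X2}  "aa"  orig:{S}
  [1..2]={S,X2}  "aa"  orig:{S}
  [0..2]={S,X2}  "aaa"  orig:{S}

S ∈ T[0,2] ⇒ YES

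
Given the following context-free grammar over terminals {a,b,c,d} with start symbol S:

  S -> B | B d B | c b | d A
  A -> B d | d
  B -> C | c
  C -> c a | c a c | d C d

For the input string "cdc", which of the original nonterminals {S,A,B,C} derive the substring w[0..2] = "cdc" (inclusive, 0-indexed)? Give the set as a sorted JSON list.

Convert to CNF:
  S -> B X8 | T0 A | T0 X10 | T1 T2 | T1 T3 | T1 X9 | c
  A -> B T0 | d
  B -> T0 X5 | T1 T2 | T1 X4 | c
  C -> T0 X7 | T1 T2 | T1 X6
  T0 -> d
  T1 -> c
  T2 -> a
  T3 -> b
  X4 -> T2 T1
  X5 -> C T0
  X6 -> T2 T1
  X7 -> C T0
  X8 -> T0 B
  X9 -> T2 T1
  X10 -> C T0

CYK fill, restricted to cells inside w[0..2]:
  [0..0]={B,S,T1}  "c"  orig:{B,S}
  [1..1]={A,T0}  "d"  orig:{A}
  [2..2]={B,S,T1}  "c"  orig:{B,S}
  [0..1]={A}  "cd"
  [1..2]={X8}  "dc"  orig:{}
  [0..2]={S}  "cdc"

Original NTs in T[0,2] deriving "cdc": ["S"]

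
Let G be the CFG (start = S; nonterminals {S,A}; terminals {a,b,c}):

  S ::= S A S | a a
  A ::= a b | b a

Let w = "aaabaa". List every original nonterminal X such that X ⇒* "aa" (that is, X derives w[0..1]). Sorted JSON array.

CNF form of G:
  S -> S X2 | T0 T0
  A -> T0 T1 | T1 T0
  T0 -> a
  T1 -> b
  X2 -> A S

CYK table (by increasing span) — only the sub-triangle for w[0..1]:
  cell(0,0) a: {T0}  orig:{}
  cell(1,1) a: {T0}  orig:{}
  cell(0,1) aa: {S}

Original NTs in T[0,1] deriving "aa": ["S"]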